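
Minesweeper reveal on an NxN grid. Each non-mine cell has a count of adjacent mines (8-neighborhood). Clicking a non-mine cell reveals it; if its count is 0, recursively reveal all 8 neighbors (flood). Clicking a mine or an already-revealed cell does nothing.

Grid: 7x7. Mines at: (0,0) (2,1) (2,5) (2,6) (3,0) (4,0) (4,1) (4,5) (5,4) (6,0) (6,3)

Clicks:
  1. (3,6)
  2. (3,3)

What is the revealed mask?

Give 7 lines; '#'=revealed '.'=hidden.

Click 1 (3,6) count=3: revealed 1 new [(3,6)] -> total=1
Click 2 (3,3) count=0: revealed 21 new [(0,1) (0,2) (0,3) (0,4) (0,5) (0,6) (1,1) (1,2) (1,3) (1,4) (1,5) (1,6) (2,2) (2,3) (2,4) (3,2) (3,3) (3,4) (4,2) (4,3) (4,4)] -> total=22

Answer: .######
.######
..###..
..###.#
..###..
.......
.......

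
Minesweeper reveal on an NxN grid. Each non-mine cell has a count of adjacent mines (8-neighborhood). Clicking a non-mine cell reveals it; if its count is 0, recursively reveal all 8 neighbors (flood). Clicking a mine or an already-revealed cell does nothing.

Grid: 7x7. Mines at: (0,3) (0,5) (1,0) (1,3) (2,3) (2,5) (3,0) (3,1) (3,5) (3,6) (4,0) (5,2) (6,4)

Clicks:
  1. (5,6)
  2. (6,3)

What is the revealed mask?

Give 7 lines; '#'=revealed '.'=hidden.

Click 1 (5,6) count=0: revealed 6 new [(4,5) (4,6) (5,5) (5,6) (6,5) (6,6)] -> total=6
Click 2 (6,3) count=2: revealed 1 new [(6,3)] -> total=7

Answer: .......
.......
.......
.......
.....##
.....##
...#.##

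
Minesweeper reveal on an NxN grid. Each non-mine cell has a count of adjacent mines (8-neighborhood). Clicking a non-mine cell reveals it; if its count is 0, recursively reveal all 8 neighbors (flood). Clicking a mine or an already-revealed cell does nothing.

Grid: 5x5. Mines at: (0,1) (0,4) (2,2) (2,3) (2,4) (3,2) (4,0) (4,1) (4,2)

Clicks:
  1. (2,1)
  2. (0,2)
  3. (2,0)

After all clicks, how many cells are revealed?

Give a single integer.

Answer: 7

Derivation:
Click 1 (2,1) count=2: revealed 1 new [(2,1)] -> total=1
Click 2 (0,2) count=1: revealed 1 new [(0,2)] -> total=2
Click 3 (2,0) count=0: revealed 5 new [(1,0) (1,1) (2,0) (3,0) (3,1)] -> total=7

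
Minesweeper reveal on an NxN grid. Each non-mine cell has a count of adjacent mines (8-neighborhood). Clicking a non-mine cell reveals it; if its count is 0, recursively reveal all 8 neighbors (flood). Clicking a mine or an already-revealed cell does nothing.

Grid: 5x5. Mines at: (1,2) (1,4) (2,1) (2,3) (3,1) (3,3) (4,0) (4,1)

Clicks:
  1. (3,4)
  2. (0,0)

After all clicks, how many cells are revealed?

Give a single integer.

Answer: 5

Derivation:
Click 1 (3,4) count=2: revealed 1 new [(3,4)] -> total=1
Click 2 (0,0) count=0: revealed 4 new [(0,0) (0,1) (1,0) (1,1)] -> total=5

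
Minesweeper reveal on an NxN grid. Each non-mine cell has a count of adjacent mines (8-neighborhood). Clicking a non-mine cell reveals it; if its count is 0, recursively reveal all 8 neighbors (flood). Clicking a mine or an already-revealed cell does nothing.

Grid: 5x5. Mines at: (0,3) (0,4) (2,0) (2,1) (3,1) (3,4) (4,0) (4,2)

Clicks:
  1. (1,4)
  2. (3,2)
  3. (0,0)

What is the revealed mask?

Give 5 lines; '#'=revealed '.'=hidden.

Click 1 (1,4) count=2: revealed 1 new [(1,4)] -> total=1
Click 2 (3,2) count=3: revealed 1 new [(3,2)] -> total=2
Click 3 (0,0) count=0: revealed 6 new [(0,0) (0,1) (0,2) (1,0) (1,1) (1,2)] -> total=8

Answer: ###..
###.#
.....
..#..
.....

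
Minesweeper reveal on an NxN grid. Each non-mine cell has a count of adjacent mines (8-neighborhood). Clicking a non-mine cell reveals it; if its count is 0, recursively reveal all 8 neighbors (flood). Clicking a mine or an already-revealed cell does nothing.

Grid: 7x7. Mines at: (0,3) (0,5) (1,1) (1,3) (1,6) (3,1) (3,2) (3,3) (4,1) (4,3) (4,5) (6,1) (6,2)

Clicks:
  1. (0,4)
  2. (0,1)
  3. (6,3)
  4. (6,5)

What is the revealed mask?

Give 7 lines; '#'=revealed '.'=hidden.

Answer: .#..#..
.......
.......
.......
.......
...####
...####

Derivation:
Click 1 (0,4) count=3: revealed 1 new [(0,4)] -> total=1
Click 2 (0,1) count=1: revealed 1 new [(0,1)] -> total=2
Click 3 (6,3) count=1: revealed 1 new [(6,3)] -> total=3
Click 4 (6,5) count=0: revealed 7 new [(5,3) (5,4) (5,5) (5,6) (6,4) (6,5) (6,6)] -> total=10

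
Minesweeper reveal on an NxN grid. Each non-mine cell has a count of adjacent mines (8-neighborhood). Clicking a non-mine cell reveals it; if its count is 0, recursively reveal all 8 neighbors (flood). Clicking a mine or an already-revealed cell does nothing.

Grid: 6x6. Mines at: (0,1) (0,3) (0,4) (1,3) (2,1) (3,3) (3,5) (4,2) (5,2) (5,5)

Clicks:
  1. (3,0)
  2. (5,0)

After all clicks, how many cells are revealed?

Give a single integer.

Answer: 6

Derivation:
Click 1 (3,0) count=1: revealed 1 new [(3,0)] -> total=1
Click 2 (5,0) count=0: revealed 5 new [(3,1) (4,0) (4,1) (5,0) (5,1)] -> total=6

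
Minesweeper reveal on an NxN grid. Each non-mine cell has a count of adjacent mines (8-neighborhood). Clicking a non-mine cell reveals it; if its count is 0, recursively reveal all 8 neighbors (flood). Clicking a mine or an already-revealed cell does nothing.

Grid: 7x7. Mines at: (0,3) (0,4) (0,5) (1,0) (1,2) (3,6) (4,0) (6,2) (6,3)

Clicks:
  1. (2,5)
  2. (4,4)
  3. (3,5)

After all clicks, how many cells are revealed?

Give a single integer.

Answer: 28

Derivation:
Click 1 (2,5) count=1: revealed 1 new [(2,5)] -> total=1
Click 2 (4,4) count=0: revealed 27 new [(1,3) (1,4) (1,5) (2,1) (2,2) (2,3) (2,4) (3,1) (3,2) (3,3) (3,4) (3,5) (4,1) (4,2) (4,3) (4,4) (4,5) (4,6) (5,1) (5,2) (5,3) (5,4) (5,5) (5,6) (6,4) (6,5) (6,6)] -> total=28
Click 3 (3,5) count=1: revealed 0 new [(none)] -> total=28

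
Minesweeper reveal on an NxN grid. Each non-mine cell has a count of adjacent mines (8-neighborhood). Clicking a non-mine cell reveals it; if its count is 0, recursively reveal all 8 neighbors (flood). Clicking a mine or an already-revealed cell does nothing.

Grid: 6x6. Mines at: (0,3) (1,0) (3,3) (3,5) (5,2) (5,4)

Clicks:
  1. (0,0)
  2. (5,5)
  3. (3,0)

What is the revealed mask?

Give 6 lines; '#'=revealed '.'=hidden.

Answer: #.....
......
###...
###...
###...
##...#

Derivation:
Click 1 (0,0) count=1: revealed 1 new [(0,0)] -> total=1
Click 2 (5,5) count=1: revealed 1 new [(5,5)] -> total=2
Click 3 (3,0) count=0: revealed 11 new [(2,0) (2,1) (2,2) (3,0) (3,1) (3,2) (4,0) (4,1) (4,2) (5,0) (5,1)] -> total=13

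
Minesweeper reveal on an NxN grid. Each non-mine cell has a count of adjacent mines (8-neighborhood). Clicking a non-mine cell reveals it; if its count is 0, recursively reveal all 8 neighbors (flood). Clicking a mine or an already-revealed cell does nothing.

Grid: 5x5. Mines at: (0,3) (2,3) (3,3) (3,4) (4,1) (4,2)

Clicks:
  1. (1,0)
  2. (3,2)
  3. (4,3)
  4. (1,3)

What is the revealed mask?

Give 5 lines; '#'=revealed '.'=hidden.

Answer: ###..
####.
###..
###..
...#.

Derivation:
Click 1 (1,0) count=0: revealed 12 new [(0,0) (0,1) (0,2) (1,0) (1,1) (1,2) (2,0) (2,1) (2,2) (3,0) (3,1) (3,2)] -> total=12
Click 2 (3,2) count=4: revealed 0 new [(none)] -> total=12
Click 3 (4,3) count=3: revealed 1 new [(4,3)] -> total=13
Click 4 (1,3) count=2: revealed 1 new [(1,3)] -> total=14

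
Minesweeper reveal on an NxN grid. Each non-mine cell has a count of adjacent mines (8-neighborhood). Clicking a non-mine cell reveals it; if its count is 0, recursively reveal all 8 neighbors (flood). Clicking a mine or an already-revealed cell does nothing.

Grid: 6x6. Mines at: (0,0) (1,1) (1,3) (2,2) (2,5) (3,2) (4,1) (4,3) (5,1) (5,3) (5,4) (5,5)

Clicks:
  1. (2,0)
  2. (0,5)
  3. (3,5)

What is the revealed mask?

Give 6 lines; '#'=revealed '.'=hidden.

Answer: ....##
....##
#.....
.....#
......
......

Derivation:
Click 1 (2,0) count=1: revealed 1 new [(2,0)] -> total=1
Click 2 (0,5) count=0: revealed 4 new [(0,4) (0,5) (1,4) (1,5)] -> total=5
Click 3 (3,5) count=1: revealed 1 new [(3,5)] -> total=6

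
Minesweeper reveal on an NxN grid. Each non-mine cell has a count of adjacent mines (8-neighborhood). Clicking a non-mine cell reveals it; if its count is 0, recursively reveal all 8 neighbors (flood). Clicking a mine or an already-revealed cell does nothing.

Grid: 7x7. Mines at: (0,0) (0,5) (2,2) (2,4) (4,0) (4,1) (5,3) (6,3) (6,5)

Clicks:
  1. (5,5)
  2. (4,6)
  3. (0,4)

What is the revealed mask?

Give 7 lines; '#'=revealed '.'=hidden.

Click 1 (5,5) count=1: revealed 1 new [(5,5)] -> total=1
Click 2 (4,6) count=0: revealed 12 new [(1,5) (1,6) (2,5) (2,6) (3,4) (3,5) (3,6) (4,4) (4,5) (4,6) (5,4) (5,6)] -> total=13
Click 3 (0,4) count=1: revealed 1 new [(0,4)] -> total=14

Answer: ....#..
.....##
.....##
....###
....###
....###
.......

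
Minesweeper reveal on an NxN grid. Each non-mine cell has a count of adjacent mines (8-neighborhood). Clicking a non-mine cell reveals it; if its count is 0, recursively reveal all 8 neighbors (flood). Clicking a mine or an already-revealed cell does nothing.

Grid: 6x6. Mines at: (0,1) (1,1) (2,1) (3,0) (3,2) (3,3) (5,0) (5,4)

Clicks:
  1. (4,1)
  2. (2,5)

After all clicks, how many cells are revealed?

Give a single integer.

Answer: 17

Derivation:
Click 1 (4,1) count=3: revealed 1 new [(4,1)] -> total=1
Click 2 (2,5) count=0: revealed 16 new [(0,2) (0,3) (0,4) (0,5) (1,2) (1,3) (1,4) (1,5) (2,2) (2,3) (2,4) (2,5) (3,4) (3,5) (4,4) (4,5)] -> total=17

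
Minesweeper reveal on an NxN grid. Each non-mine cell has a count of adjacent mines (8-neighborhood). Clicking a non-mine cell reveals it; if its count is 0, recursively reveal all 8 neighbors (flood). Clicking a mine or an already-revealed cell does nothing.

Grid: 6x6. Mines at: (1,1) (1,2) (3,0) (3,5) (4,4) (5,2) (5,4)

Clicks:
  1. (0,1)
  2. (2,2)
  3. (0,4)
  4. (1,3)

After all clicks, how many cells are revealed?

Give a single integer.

Click 1 (0,1) count=2: revealed 1 new [(0,1)] -> total=1
Click 2 (2,2) count=2: revealed 1 new [(2,2)] -> total=2
Click 3 (0,4) count=0: revealed 9 new [(0,3) (0,4) (0,5) (1,3) (1,4) (1,5) (2,3) (2,4) (2,5)] -> total=11
Click 4 (1,3) count=1: revealed 0 new [(none)] -> total=11

Answer: 11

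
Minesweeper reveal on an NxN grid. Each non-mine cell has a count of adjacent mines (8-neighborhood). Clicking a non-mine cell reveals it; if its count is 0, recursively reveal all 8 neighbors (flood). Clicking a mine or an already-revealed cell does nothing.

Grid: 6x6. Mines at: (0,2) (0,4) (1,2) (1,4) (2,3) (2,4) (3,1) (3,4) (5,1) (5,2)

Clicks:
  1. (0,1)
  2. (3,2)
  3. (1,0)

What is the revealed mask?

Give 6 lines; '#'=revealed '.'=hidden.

Click 1 (0,1) count=2: revealed 1 new [(0,1)] -> total=1
Click 2 (3,2) count=2: revealed 1 new [(3,2)] -> total=2
Click 3 (1,0) count=0: revealed 5 new [(0,0) (1,0) (1,1) (2,0) (2,1)] -> total=7

Answer: ##....
##....
##....
..#...
......
......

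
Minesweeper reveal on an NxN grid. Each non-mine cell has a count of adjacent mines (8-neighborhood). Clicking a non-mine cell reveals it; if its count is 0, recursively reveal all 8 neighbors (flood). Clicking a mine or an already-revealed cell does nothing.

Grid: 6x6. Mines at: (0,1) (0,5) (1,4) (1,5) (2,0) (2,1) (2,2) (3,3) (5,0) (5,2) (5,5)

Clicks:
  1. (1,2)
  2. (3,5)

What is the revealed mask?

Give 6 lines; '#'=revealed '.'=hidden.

Click 1 (1,2) count=3: revealed 1 new [(1,2)] -> total=1
Click 2 (3,5) count=0: revealed 6 new [(2,4) (2,5) (3,4) (3,5) (4,4) (4,5)] -> total=7

Answer: ......
..#...
....##
....##
....##
......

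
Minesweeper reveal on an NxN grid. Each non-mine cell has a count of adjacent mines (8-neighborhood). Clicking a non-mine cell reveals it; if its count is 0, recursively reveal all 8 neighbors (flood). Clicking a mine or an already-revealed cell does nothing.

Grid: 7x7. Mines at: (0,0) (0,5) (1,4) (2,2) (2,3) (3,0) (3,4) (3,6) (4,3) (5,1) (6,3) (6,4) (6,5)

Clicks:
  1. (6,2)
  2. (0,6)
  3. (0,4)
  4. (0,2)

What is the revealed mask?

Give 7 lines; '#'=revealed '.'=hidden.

Answer: .####.#
.###...
.......
.......
.......
.......
..#....

Derivation:
Click 1 (6,2) count=2: revealed 1 new [(6,2)] -> total=1
Click 2 (0,6) count=1: revealed 1 new [(0,6)] -> total=2
Click 3 (0,4) count=2: revealed 1 new [(0,4)] -> total=3
Click 4 (0,2) count=0: revealed 6 new [(0,1) (0,2) (0,3) (1,1) (1,2) (1,3)] -> total=9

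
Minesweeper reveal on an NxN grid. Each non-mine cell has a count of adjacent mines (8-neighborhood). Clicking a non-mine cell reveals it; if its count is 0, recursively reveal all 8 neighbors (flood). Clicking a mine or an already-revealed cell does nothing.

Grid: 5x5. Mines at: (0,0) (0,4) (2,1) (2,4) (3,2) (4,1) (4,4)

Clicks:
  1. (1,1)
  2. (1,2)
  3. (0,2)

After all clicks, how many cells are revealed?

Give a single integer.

Answer: 6

Derivation:
Click 1 (1,1) count=2: revealed 1 new [(1,1)] -> total=1
Click 2 (1,2) count=1: revealed 1 new [(1,2)] -> total=2
Click 3 (0,2) count=0: revealed 4 new [(0,1) (0,2) (0,3) (1,3)] -> total=6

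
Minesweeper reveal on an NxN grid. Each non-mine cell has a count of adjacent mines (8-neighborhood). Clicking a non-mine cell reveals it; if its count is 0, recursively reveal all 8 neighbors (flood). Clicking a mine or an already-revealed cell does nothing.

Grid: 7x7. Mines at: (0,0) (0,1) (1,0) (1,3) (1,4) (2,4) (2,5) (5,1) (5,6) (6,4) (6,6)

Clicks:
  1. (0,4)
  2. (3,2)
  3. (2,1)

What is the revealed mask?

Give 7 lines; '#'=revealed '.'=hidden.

Click 1 (0,4) count=2: revealed 1 new [(0,4)] -> total=1
Click 2 (3,2) count=0: revealed 20 new [(2,0) (2,1) (2,2) (2,3) (3,0) (3,1) (3,2) (3,3) (3,4) (3,5) (4,0) (4,1) (4,2) (4,3) (4,4) (4,5) (5,2) (5,3) (5,4) (5,5)] -> total=21
Click 3 (2,1) count=1: revealed 0 new [(none)] -> total=21

Answer: ....#..
.......
####...
######.
######.
..####.
.......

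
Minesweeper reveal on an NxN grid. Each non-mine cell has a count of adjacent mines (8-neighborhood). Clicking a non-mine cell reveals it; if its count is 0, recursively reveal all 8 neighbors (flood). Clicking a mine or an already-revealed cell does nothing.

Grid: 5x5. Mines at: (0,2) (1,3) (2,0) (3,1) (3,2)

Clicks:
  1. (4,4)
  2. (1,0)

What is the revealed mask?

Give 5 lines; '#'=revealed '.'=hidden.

Click 1 (4,4) count=0: revealed 6 new [(2,3) (2,4) (3,3) (3,4) (4,3) (4,4)] -> total=6
Click 2 (1,0) count=1: revealed 1 new [(1,0)] -> total=7

Answer: .....
#....
...##
...##
...##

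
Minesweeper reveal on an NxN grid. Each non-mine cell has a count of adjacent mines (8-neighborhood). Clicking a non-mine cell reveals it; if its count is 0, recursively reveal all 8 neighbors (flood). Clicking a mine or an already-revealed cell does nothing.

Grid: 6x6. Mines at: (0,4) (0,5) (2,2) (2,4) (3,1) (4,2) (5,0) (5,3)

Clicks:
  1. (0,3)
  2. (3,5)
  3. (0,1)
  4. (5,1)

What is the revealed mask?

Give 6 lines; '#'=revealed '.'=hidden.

Answer: ####..
####..
##....
.....#
......
.#....

Derivation:
Click 1 (0,3) count=1: revealed 1 new [(0,3)] -> total=1
Click 2 (3,5) count=1: revealed 1 new [(3,5)] -> total=2
Click 3 (0,1) count=0: revealed 9 new [(0,0) (0,1) (0,2) (1,0) (1,1) (1,2) (1,3) (2,0) (2,1)] -> total=11
Click 4 (5,1) count=2: revealed 1 new [(5,1)] -> total=12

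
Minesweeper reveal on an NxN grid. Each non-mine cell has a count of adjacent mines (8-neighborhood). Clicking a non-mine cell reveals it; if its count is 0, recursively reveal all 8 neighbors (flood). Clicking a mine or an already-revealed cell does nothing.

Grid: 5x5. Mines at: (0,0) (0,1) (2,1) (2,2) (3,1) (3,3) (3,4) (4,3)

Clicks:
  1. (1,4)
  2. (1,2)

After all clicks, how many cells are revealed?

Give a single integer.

Answer: 8

Derivation:
Click 1 (1,4) count=0: revealed 8 new [(0,2) (0,3) (0,4) (1,2) (1,3) (1,4) (2,3) (2,4)] -> total=8
Click 2 (1,2) count=3: revealed 0 new [(none)] -> total=8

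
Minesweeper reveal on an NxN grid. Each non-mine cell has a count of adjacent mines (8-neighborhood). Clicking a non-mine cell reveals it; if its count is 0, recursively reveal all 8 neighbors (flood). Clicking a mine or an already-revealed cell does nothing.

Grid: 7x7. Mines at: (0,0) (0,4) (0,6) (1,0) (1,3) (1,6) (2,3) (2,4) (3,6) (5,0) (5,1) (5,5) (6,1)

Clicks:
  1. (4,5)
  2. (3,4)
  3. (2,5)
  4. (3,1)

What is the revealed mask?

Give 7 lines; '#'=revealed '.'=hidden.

Click 1 (4,5) count=2: revealed 1 new [(4,5)] -> total=1
Click 2 (3,4) count=2: revealed 1 new [(3,4)] -> total=2
Click 3 (2,5) count=3: revealed 1 new [(2,5)] -> total=3
Click 4 (3,1) count=0: revealed 9 new [(2,0) (2,1) (2,2) (3,0) (3,1) (3,2) (4,0) (4,1) (4,2)] -> total=12

Answer: .......
.......
###..#.
###.#..
###..#.
.......
.......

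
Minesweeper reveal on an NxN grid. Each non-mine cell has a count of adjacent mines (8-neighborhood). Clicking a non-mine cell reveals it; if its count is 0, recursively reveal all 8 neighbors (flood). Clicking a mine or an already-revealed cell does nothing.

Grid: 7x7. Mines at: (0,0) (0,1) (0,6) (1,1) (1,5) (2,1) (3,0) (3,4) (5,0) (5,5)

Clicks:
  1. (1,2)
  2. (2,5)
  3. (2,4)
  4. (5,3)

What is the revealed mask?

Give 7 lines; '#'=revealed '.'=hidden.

Answer: .......
..#....
....##.
.###...
.####..
.####..
.####..

Derivation:
Click 1 (1,2) count=3: revealed 1 new [(1,2)] -> total=1
Click 2 (2,5) count=2: revealed 1 new [(2,5)] -> total=2
Click 3 (2,4) count=2: revealed 1 new [(2,4)] -> total=3
Click 4 (5,3) count=0: revealed 15 new [(3,1) (3,2) (3,3) (4,1) (4,2) (4,3) (4,4) (5,1) (5,2) (5,3) (5,4) (6,1) (6,2) (6,3) (6,4)] -> total=18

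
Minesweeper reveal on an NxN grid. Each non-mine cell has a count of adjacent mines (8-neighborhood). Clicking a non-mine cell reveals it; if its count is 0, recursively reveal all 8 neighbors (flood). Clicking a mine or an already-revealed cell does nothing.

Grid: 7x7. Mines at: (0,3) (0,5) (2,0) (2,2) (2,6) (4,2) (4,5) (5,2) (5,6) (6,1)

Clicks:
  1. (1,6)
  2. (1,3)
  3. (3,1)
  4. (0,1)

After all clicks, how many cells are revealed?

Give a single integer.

Click 1 (1,6) count=2: revealed 1 new [(1,6)] -> total=1
Click 2 (1,3) count=2: revealed 1 new [(1,3)] -> total=2
Click 3 (3,1) count=3: revealed 1 new [(3,1)] -> total=3
Click 4 (0,1) count=0: revealed 6 new [(0,0) (0,1) (0,2) (1,0) (1,1) (1,2)] -> total=9

Answer: 9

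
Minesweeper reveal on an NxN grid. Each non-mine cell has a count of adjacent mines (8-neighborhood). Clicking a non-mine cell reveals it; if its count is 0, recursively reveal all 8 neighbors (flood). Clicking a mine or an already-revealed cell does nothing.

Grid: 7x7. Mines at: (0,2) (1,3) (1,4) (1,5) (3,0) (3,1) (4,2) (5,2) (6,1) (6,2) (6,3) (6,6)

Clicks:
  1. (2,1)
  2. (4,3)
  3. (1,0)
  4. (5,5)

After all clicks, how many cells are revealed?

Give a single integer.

Click 1 (2,1) count=2: revealed 1 new [(2,1)] -> total=1
Click 2 (4,3) count=2: revealed 1 new [(4,3)] -> total=2
Click 3 (1,0) count=0: revealed 5 new [(0,0) (0,1) (1,0) (1,1) (2,0)] -> total=7
Click 4 (5,5) count=1: revealed 1 new [(5,5)] -> total=8

Answer: 8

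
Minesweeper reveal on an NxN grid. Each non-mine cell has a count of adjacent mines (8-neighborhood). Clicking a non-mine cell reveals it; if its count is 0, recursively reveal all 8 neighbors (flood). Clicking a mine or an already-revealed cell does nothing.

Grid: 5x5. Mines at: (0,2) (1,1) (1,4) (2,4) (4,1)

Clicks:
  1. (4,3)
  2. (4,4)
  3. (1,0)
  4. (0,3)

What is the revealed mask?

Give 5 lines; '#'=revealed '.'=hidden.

Click 1 (4,3) count=0: revealed 6 new [(3,2) (3,3) (3,4) (4,2) (4,3) (4,4)] -> total=6
Click 2 (4,4) count=0: revealed 0 new [(none)] -> total=6
Click 3 (1,0) count=1: revealed 1 new [(1,0)] -> total=7
Click 4 (0,3) count=2: revealed 1 new [(0,3)] -> total=8

Answer: ...#.
#....
.....
..###
..###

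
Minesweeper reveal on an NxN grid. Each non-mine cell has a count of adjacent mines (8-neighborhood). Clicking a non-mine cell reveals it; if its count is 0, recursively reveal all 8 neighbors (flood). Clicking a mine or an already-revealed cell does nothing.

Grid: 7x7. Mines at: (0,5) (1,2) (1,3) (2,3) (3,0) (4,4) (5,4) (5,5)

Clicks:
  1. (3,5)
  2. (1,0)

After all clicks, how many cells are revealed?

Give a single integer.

Answer: 7

Derivation:
Click 1 (3,5) count=1: revealed 1 new [(3,5)] -> total=1
Click 2 (1,0) count=0: revealed 6 new [(0,0) (0,1) (1,0) (1,1) (2,0) (2,1)] -> total=7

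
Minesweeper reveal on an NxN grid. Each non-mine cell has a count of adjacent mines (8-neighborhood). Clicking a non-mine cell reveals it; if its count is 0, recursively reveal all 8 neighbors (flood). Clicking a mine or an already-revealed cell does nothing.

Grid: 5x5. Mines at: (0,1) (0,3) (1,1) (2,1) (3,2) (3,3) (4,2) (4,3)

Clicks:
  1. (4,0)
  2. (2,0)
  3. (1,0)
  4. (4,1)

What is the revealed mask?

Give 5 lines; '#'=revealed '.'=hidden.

Answer: .....
#....
#....
##...
##...

Derivation:
Click 1 (4,0) count=0: revealed 4 new [(3,0) (3,1) (4,0) (4,1)] -> total=4
Click 2 (2,0) count=2: revealed 1 new [(2,0)] -> total=5
Click 3 (1,0) count=3: revealed 1 new [(1,0)] -> total=6
Click 4 (4,1) count=2: revealed 0 new [(none)] -> total=6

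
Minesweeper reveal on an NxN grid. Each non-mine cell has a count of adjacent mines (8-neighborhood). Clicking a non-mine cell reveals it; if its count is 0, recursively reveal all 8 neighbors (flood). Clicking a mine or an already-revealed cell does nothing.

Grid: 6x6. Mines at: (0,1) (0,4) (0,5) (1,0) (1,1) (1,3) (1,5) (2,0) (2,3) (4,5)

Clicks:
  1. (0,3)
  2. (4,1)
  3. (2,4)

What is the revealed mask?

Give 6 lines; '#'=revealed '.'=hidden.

Click 1 (0,3) count=2: revealed 1 new [(0,3)] -> total=1
Click 2 (4,1) count=0: revealed 15 new [(3,0) (3,1) (3,2) (3,3) (3,4) (4,0) (4,1) (4,2) (4,3) (4,4) (5,0) (5,1) (5,2) (5,3) (5,4)] -> total=16
Click 3 (2,4) count=3: revealed 1 new [(2,4)] -> total=17

Answer: ...#..
......
....#.
#####.
#####.
#####.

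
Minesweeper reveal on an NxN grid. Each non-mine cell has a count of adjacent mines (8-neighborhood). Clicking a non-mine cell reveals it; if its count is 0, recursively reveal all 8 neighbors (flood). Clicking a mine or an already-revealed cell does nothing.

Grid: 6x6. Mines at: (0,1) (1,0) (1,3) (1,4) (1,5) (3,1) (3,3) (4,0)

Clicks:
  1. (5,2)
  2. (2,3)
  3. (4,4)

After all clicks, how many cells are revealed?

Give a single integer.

Click 1 (5,2) count=0: revealed 14 new [(2,4) (2,5) (3,4) (3,5) (4,1) (4,2) (4,3) (4,4) (4,5) (5,1) (5,2) (5,3) (5,4) (5,5)] -> total=14
Click 2 (2,3) count=3: revealed 1 new [(2,3)] -> total=15
Click 3 (4,4) count=1: revealed 0 new [(none)] -> total=15

Answer: 15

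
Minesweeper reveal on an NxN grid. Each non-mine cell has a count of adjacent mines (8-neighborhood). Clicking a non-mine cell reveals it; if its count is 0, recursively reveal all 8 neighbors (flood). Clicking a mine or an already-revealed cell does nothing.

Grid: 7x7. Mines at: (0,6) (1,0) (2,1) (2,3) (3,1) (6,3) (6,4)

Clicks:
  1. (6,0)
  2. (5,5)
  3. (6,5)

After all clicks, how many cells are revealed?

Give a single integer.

Answer: 11

Derivation:
Click 1 (6,0) count=0: revealed 9 new [(4,0) (4,1) (4,2) (5,0) (5,1) (5,2) (6,0) (6,1) (6,2)] -> total=9
Click 2 (5,5) count=1: revealed 1 new [(5,5)] -> total=10
Click 3 (6,5) count=1: revealed 1 new [(6,5)] -> total=11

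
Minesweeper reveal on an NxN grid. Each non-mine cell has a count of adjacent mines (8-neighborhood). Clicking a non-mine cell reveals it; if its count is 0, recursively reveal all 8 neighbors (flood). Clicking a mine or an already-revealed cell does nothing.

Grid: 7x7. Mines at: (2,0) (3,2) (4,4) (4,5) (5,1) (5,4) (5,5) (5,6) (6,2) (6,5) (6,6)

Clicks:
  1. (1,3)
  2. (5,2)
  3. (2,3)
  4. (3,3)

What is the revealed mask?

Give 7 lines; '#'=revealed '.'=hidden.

Answer: #######
#######
.######
...####
.......
..#....
.......

Derivation:
Click 1 (1,3) count=0: revealed 24 new [(0,0) (0,1) (0,2) (0,3) (0,4) (0,5) (0,6) (1,0) (1,1) (1,2) (1,3) (1,4) (1,5) (1,6) (2,1) (2,2) (2,3) (2,4) (2,5) (2,6) (3,3) (3,4) (3,5) (3,6)] -> total=24
Click 2 (5,2) count=2: revealed 1 new [(5,2)] -> total=25
Click 3 (2,3) count=1: revealed 0 new [(none)] -> total=25
Click 4 (3,3) count=2: revealed 0 new [(none)] -> total=25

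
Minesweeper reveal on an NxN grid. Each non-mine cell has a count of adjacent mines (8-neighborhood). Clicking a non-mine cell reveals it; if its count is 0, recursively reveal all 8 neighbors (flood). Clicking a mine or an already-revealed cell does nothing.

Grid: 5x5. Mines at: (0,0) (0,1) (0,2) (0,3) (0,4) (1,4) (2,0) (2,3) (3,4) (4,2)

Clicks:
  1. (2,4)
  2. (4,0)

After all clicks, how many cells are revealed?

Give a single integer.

Answer: 5

Derivation:
Click 1 (2,4) count=3: revealed 1 new [(2,4)] -> total=1
Click 2 (4,0) count=0: revealed 4 new [(3,0) (3,1) (4,0) (4,1)] -> total=5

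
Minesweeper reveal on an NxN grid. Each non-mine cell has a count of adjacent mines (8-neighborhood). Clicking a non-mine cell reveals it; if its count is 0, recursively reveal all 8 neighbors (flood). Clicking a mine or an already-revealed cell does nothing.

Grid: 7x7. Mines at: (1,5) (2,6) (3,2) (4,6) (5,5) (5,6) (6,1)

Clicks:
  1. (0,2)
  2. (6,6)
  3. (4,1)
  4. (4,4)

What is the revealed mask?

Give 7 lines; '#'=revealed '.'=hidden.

Answer: #####..
#####..
#####..
##.....
##..#..
##.....
......#

Derivation:
Click 1 (0,2) count=0: revealed 21 new [(0,0) (0,1) (0,2) (0,3) (0,4) (1,0) (1,1) (1,2) (1,3) (1,4) (2,0) (2,1) (2,2) (2,3) (2,4) (3,0) (3,1) (4,0) (4,1) (5,0) (5,1)] -> total=21
Click 2 (6,6) count=2: revealed 1 new [(6,6)] -> total=22
Click 3 (4,1) count=1: revealed 0 new [(none)] -> total=22
Click 4 (4,4) count=1: revealed 1 new [(4,4)] -> total=23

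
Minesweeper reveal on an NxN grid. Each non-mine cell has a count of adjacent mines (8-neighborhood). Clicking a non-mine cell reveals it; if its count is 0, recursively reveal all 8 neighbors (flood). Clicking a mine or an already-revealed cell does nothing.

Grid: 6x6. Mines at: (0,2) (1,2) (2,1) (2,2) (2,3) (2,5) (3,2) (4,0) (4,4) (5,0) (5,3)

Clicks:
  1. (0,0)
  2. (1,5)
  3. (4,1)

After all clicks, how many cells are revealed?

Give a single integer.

Answer: 6

Derivation:
Click 1 (0,0) count=0: revealed 4 new [(0,0) (0,1) (1,0) (1,1)] -> total=4
Click 2 (1,5) count=1: revealed 1 new [(1,5)] -> total=5
Click 3 (4,1) count=3: revealed 1 new [(4,1)] -> total=6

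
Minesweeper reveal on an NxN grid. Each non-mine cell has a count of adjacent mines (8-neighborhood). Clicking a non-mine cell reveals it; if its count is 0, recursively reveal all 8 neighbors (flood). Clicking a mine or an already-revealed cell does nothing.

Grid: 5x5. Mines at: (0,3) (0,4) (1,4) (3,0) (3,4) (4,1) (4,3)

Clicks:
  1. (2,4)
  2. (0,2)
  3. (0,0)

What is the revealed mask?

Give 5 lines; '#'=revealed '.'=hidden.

Answer: ###..
####.
#####
.###.
.....

Derivation:
Click 1 (2,4) count=2: revealed 1 new [(2,4)] -> total=1
Click 2 (0,2) count=1: revealed 1 new [(0,2)] -> total=2
Click 3 (0,0) count=0: revealed 13 new [(0,0) (0,1) (1,0) (1,1) (1,2) (1,3) (2,0) (2,1) (2,2) (2,3) (3,1) (3,2) (3,3)] -> total=15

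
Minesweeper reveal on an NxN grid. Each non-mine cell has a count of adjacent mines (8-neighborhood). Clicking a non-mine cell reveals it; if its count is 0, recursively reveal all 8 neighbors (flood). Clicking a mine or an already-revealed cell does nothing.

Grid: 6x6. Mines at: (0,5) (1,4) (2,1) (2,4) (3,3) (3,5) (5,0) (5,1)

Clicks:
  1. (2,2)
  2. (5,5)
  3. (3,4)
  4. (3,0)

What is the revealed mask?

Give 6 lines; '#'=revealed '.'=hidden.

Click 1 (2,2) count=2: revealed 1 new [(2,2)] -> total=1
Click 2 (5,5) count=0: revealed 8 new [(4,2) (4,3) (4,4) (4,5) (5,2) (5,3) (5,4) (5,5)] -> total=9
Click 3 (3,4) count=3: revealed 1 new [(3,4)] -> total=10
Click 4 (3,0) count=1: revealed 1 new [(3,0)] -> total=11

Answer: ......
......
..#...
#...#.
..####
..####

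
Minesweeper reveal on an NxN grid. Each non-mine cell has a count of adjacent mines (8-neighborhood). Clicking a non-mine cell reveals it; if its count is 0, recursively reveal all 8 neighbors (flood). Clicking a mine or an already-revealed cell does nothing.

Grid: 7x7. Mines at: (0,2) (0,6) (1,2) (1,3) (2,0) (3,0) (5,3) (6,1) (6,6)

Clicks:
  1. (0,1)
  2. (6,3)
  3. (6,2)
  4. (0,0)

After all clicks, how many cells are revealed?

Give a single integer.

Answer: 6

Derivation:
Click 1 (0,1) count=2: revealed 1 new [(0,1)] -> total=1
Click 2 (6,3) count=1: revealed 1 new [(6,3)] -> total=2
Click 3 (6,2) count=2: revealed 1 new [(6,2)] -> total=3
Click 4 (0,0) count=0: revealed 3 new [(0,0) (1,0) (1,1)] -> total=6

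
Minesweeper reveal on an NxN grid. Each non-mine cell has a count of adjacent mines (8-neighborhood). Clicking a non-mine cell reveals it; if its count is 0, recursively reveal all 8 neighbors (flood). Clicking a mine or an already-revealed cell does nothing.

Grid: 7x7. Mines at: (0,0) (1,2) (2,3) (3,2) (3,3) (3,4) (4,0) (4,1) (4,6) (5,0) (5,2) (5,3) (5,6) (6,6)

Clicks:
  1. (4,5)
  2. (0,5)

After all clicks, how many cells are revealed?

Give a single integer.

Click 1 (4,5) count=3: revealed 1 new [(4,5)] -> total=1
Click 2 (0,5) count=0: revealed 13 new [(0,3) (0,4) (0,5) (0,6) (1,3) (1,4) (1,5) (1,6) (2,4) (2,5) (2,6) (3,5) (3,6)] -> total=14

Answer: 14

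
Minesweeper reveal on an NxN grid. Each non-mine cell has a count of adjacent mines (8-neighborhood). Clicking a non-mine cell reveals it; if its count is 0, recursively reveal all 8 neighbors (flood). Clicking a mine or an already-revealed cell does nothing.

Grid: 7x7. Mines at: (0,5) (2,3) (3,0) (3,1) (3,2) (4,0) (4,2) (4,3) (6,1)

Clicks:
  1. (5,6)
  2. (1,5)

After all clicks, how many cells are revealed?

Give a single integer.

Answer: 22

Derivation:
Click 1 (5,6) count=0: revealed 22 new [(1,4) (1,5) (1,6) (2,4) (2,5) (2,6) (3,4) (3,5) (3,6) (4,4) (4,5) (4,6) (5,2) (5,3) (5,4) (5,5) (5,6) (6,2) (6,3) (6,4) (6,5) (6,6)] -> total=22
Click 2 (1,5) count=1: revealed 0 new [(none)] -> total=22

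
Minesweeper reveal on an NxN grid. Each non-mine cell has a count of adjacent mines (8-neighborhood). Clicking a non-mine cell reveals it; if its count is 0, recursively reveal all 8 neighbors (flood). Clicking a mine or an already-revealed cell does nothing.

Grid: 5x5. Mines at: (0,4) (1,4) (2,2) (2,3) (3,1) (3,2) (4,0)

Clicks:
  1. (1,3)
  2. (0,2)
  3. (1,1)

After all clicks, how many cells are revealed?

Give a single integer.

Click 1 (1,3) count=4: revealed 1 new [(1,3)] -> total=1
Click 2 (0,2) count=0: revealed 9 new [(0,0) (0,1) (0,2) (0,3) (1,0) (1,1) (1,2) (2,0) (2,1)] -> total=10
Click 3 (1,1) count=1: revealed 0 new [(none)] -> total=10

Answer: 10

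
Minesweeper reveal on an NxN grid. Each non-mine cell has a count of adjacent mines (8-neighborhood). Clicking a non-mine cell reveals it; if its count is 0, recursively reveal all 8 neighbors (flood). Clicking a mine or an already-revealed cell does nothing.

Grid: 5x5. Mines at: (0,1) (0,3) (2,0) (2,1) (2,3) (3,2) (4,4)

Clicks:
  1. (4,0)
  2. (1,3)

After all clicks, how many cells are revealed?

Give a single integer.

Answer: 5

Derivation:
Click 1 (4,0) count=0: revealed 4 new [(3,0) (3,1) (4,0) (4,1)] -> total=4
Click 2 (1,3) count=2: revealed 1 new [(1,3)] -> total=5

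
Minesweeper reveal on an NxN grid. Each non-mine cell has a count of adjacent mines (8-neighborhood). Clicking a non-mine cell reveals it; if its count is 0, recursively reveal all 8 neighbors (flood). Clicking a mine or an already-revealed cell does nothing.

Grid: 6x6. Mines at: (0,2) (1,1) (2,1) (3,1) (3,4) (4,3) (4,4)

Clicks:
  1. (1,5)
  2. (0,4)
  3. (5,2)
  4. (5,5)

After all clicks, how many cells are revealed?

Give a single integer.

Click 1 (1,5) count=0: revealed 9 new [(0,3) (0,4) (0,5) (1,3) (1,4) (1,5) (2,3) (2,4) (2,5)] -> total=9
Click 2 (0,4) count=0: revealed 0 new [(none)] -> total=9
Click 3 (5,2) count=1: revealed 1 new [(5,2)] -> total=10
Click 4 (5,5) count=1: revealed 1 new [(5,5)] -> total=11

Answer: 11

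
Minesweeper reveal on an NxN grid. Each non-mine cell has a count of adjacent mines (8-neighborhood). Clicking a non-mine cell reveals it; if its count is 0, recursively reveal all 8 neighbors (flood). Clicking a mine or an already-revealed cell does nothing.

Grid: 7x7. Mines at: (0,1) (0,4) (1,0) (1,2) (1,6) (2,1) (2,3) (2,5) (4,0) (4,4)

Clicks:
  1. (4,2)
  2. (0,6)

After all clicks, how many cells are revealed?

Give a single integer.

Answer: 25

Derivation:
Click 1 (4,2) count=0: revealed 24 new [(3,1) (3,2) (3,3) (3,5) (3,6) (4,1) (4,2) (4,3) (4,5) (4,6) (5,0) (5,1) (5,2) (5,3) (5,4) (5,5) (5,6) (6,0) (6,1) (6,2) (6,3) (6,4) (6,5) (6,6)] -> total=24
Click 2 (0,6) count=1: revealed 1 new [(0,6)] -> total=25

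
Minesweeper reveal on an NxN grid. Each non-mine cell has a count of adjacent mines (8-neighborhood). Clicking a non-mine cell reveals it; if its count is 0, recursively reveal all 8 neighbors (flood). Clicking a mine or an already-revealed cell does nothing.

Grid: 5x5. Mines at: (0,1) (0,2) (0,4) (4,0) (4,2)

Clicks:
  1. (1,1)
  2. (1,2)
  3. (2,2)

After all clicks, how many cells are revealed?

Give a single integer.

Answer: 17

Derivation:
Click 1 (1,1) count=2: revealed 1 new [(1,1)] -> total=1
Click 2 (1,2) count=2: revealed 1 new [(1,2)] -> total=2
Click 3 (2,2) count=0: revealed 15 new [(1,0) (1,3) (1,4) (2,0) (2,1) (2,2) (2,3) (2,4) (3,0) (3,1) (3,2) (3,3) (3,4) (4,3) (4,4)] -> total=17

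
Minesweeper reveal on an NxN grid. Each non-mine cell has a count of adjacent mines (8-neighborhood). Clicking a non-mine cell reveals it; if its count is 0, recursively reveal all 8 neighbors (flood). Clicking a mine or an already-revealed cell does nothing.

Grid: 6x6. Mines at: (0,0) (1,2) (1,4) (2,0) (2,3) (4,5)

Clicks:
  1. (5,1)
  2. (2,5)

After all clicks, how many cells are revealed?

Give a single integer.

Answer: 16

Derivation:
Click 1 (5,1) count=0: revealed 15 new [(3,0) (3,1) (3,2) (3,3) (3,4) (4,0) (4,1) (4,2) (4,3) (4,4) (5,0) (5,1) (5,2) (5,3) (5,4)] -> total=15
Click 2 (2,5) count=1: revealed 1 new [(2,5)] -> total=16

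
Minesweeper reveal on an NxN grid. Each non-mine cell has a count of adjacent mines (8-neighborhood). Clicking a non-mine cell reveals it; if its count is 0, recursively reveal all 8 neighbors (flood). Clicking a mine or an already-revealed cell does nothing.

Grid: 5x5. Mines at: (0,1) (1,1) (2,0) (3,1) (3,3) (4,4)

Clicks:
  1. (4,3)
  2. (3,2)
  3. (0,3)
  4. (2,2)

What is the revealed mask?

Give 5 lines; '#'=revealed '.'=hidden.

Answer: ..###
..###
..###
..#..
...#.

Derivation:
Click 1 (4,3) count=2: revealed 1 new [(4,3)] -> total=1
Click 2 (3,2) count=2: revealed 1 new [(3,2)] -> total=2
Click 3 (0,3) count=0: revealed 9 new [(0,2) (0,3) (0,4) (1,2) (1,3) (1,4) (2,2) (2,3) (2,4)] -> total=11
Click 4 (2,2) count=3: revealed 0 new [(none)] -> total=11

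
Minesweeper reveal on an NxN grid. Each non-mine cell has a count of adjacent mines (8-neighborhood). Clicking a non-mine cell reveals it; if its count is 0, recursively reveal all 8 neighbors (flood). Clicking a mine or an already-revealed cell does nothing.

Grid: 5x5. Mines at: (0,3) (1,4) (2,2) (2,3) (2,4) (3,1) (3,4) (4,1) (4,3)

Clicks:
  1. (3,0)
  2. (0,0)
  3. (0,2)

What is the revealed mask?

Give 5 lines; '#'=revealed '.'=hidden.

Click 1 (3,0) count=2: revealed 1 new [(3,0)] -> total=1
Click 2 (0,0) count=0: revealed 8 new [(0,0) (0,1) (0,2) (1,0) (1,1) (1,2) (2,0) (2,1)] -> total=9
Click 3 (0,2) count=1: revealed 0 new [(none)] -> total=9

Answer: ###..
###..
##...
#....
.....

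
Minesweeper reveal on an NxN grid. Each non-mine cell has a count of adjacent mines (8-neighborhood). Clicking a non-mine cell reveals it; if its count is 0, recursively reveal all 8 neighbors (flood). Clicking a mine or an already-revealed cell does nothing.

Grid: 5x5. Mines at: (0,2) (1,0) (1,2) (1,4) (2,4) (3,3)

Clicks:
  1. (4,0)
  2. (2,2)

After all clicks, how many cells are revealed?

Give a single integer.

Answer: 9

Derivation:
Click 1 (4,0) count=0: revealed 9 new [(2,0) (2,1) (2,2) (3,0) (3,1) (3,2) (4,0) (4,1) (4,2)] -> total=9
Click 2 (2,2) count=2: revealed 0 new [(none)] -> total=9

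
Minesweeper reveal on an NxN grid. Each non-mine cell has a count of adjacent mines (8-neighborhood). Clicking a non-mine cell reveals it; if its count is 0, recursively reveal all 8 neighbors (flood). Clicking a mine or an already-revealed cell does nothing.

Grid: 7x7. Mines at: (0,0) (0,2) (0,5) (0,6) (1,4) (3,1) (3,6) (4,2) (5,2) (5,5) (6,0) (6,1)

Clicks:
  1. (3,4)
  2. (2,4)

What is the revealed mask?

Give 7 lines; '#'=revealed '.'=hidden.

Answer: .......
.......
...###.
...###.
...###.
.......
.......

Derivation:
Click 1 (3,4) count=0: revealed 9 new [(2,3) (2,4) (2,5) (3,3) (3,4) (3,5) (4,3) (4,4) (4,5)] -> total=9
Click 2 (2,4) count=1: revealed 0 new [(none)] -> total=9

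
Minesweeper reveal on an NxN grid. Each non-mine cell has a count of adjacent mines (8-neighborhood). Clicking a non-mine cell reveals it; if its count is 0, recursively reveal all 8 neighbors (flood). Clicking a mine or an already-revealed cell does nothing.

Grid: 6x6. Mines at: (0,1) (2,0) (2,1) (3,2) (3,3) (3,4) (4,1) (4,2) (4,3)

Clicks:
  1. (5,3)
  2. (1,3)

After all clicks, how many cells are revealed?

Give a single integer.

Answer: 13

Derivation:
Click 1 (5,3) count=2: revealed 1 new [(5,3)] -> total=1
Click 2 (1,3) count=0: revealed 12 new [(0,2) (0,3) (0,4) (0,5) (1,2) (1,3) (1,4) (1,5) (2,2) (2,3) (2,4) (2,5)] -> total=13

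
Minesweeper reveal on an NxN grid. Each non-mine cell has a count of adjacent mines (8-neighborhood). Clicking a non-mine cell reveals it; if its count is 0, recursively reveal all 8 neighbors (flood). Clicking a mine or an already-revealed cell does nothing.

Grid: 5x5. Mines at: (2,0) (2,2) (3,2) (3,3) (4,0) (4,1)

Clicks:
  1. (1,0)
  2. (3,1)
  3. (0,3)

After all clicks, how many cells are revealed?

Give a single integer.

Answer: 13

Derivation:
Click 1 (1,0) count=1: revealed 1 new [(1,0)] -> total=1
Click 2 (3,1) count=5: revealed 1 new [(3,1)] -> total=2
Click 3 (0,3) count=0: revealed 11 new [(0,0) (0,1) (0,2) (0,3) (0,4) (1,1) (1,2) (1,3) (1,4) (2,3) (2,4)] -> total=13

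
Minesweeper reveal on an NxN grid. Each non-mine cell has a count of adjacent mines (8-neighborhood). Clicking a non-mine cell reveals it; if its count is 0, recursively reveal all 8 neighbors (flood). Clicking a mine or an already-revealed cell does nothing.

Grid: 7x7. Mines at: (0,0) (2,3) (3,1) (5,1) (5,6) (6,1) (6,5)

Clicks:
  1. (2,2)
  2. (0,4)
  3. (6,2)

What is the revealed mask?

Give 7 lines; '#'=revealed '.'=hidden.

Click 1 (2,2) count=2: revealed 1 new [(2,2)] -> total=1
Click 2 (0,4) count=0: revealed 32 new [(0,1) (0,2) (0,3) (0,4) (0,5) (0,6) (1,1) (1,2) (1,3) (1,4) (1,5) (1,6) (2,4) (2,5) (2,6) (3,2) (3,3) (3,4) (3,5) (3,6) (4,2) (4,3) (4,4) (4,5) (4,6) (5,2) (5,3) (5,4) (5,5) (6,2) (6,3) (6,4)] -> total=33
Click 3 (6,2) count=2: revealed 0 new [(none)] -> total=33

Answer: .######
.######
..#.###
..#####
..#####
..####.
..###..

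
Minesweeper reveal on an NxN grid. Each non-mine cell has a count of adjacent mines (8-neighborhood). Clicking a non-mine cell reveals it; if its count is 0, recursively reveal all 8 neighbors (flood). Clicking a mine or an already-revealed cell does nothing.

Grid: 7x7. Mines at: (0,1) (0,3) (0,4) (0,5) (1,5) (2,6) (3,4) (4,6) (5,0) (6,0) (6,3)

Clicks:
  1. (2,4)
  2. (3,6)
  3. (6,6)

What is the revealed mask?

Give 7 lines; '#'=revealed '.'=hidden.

Click 1 (2,4) count=2: revealed 1 new [(2,4)] -> total=1
Click 2 (3,6) count=2: revealed 1 new [(3,6)] -> total=2
Click 3 (6,6) count=0: revealed 6 new [(5,4) (5,5) (5,6) (6,4) (6,5) (6,6)] -> total=8

Answer: .......
.......
....#..
......#
.......
....###
....###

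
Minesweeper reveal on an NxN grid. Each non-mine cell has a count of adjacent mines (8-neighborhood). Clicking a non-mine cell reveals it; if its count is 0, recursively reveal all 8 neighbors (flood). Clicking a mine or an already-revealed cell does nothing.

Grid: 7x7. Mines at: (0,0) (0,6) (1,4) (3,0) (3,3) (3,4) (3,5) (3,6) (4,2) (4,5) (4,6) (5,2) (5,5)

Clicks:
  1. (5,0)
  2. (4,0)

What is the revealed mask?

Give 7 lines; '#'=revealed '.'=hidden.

Answer: .......
.......
.......
.......
##.....
##.....
##.....

Derivation:
Click 1 (5,0) count=0: revealed 6 new [(4,0) (4,1) (5,0) (5,1) (6,0) (6,1)] -> total=6
Click 2 (4,0) count=1: revealed 0 new [(none)] -> total=6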